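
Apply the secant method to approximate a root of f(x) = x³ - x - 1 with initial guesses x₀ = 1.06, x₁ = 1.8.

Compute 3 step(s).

f(x) = x³ - x - 1
x₀ = 1.06, x₁ = 1.8

Secant formula: x_{n+1} = x_n - f(x_n)(x_n - x_{n-1})/(f(x_n) - f(x_{n-1}))

Iteration 1:
  f(1.060000) = -0.868984
  f(1.800000) = 3.032000
  x_2 = 1.800000 - 3.032000×(1.800000 - 1.060000)/(3.032000 - (-0.868984))
       = 1.224843
Iteration 2:
  f(1.800000) = 3.032000
  f(1.224843) = -0.387286
  x_3 = 1.224843 - (-0.387286)×(1.224843 - 1.800000)/(-0.387286 - 3.032000)
       = 1.289988
Iteration 3:
  f(1.224843) = -0.387286
  f(1.289988) = -0.143360
  x_4 = 1.289988 - (-0.143360)×(1.289988 - 1.224843)/(-0.143360 - (-0.387286))
       = 1.328275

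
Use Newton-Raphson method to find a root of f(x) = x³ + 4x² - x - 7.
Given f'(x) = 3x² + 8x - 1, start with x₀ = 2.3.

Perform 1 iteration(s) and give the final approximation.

f(x) = x³ + 4x² - x - 7
f'(x) = 3x² + 8x - 1
x₀ = 2.3

Newton-Raphson formula: x_{n+1} = x_n - f(x_n)/f'(x_n)

Iteration 1:
  f(2.300000) = 24.027000
  f'(2.300000) = 33.270000
  x_1 = 2.300000 - 24.027000/33.270000 = 1.577818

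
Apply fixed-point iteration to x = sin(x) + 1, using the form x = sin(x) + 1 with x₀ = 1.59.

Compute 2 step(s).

Equation: x = sin(x) + 1
Fixed-point form: x = sin(x) + 1
x₀ = 1.59

x_1 = g(1.590000) = 1.999816
x_2 = g(1.999816) = 1.909374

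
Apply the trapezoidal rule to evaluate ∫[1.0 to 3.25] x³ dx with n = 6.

f(x) = x³
a = 1.0, b = 3.25, n = 6
h = (b - a)/n = 0.375000

Trapezoidal rule: (h/2)[f(x₀) + 2f(x₁) + 2f(x₂) + ... + f(xₙ)]

x_0 = 1.0000, f(x_0) = 1.000000, coefficient = 1
x_1 = 1.3750, f(x_1) = 2.599609, coefficient = 2
x_2 = 1.7500, f(x_2) = 5.359375, coefficient = 2
x_3 = 2.1250, f(x_3) = 9.595703, coefficient = 2
x_4 = 2.5000, f(x_4) = 15.625000, coefficient = 2
x_5 = 2.8750, f(x_5) = 23.763672, coefficient = 2
x_6 = 3.2500, f(x_6) = 34.328125, coefficient = 1

I ≈ (0.375000/2) × 149.214844 = 27.977783
Exact value: 27.641602
Error: 0.336182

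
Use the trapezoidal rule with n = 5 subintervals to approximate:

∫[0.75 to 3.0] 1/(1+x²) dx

f(x) = 1/(1+x²)
a = 0.75, b = 3.0, n = 5
h = (b - a)/n = 0.450000

Trapezoidal rule: (h/2)[f(x₀) + 2f(x₁) + 2f(x₂) + ... + f(xₙ)]

x_0 = 0.7500, f(x_0) = 0.640000, coefficient = 1
x_1 = 1.2000, f(x_1) = 0.409836, coefficient = 2
x_2 = 1.6500, f(x_2) = 0.268637, coefficient = 2
x_3 = 2.1000, f(x_3) = 0.184843, coefficient = 2
x_4 = 2.5500, f(x_4) = 0.133289, coefficient = 2
x_5 = 3.0000, f(x_5) = 0.100000, coefficient = 1

I ≈ (0.450000/2) × 2.733209 = 0.614972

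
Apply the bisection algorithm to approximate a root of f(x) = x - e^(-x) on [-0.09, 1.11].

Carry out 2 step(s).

f(x) = x - e^(-x)
Initial interval: [-0.09, 1.11]

Iteration 1:
  c_1 = (-0.090000 + 1.110000)/2 = 0.510000
  f(c_1) = f(0.510000) = -0.090496
  f(a) × f(c) ≥ 0, new interval: [0.510000, 1.110000]
Iteration 2:
  c_2 = (0.510000 + 1.110000)/2 = 0.810000
  f(c_2) = f(0.810000) = 0.365142
  f(a) × f(c) < 0, new interval: [0.510000, 0.810000]

After 2 iteration(s), the approximation is c_2 = 0.810000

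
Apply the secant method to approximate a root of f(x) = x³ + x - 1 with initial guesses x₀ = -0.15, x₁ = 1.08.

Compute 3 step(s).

f(x) = x³ + x - 1
x₀ = -0.15, x₁ = 1.08

Secant formula: x_{n+1} = x_n - f(x_n)(x_n - x_{n-1})/(f(x_n) - f(x_{n-1}))

Iteration 1:
  f(-0.150000) = -1.153375
  f(1.080000) = 1.339712
  x_2 = 1.080000 - 1.339712×(1.080000 - (-0.150000))/(1.339712 - (-1.153375))
       = 0.419034
Iteration 2:
  f(1.080000) = 1.339712
  f(0.419034) = -0.507388
  x_3 = 0.419034 - (-0.507388)×(0.419034 - 1.080000)/(-0.507388 - 1.339712)
       = 0.600598
Iteration 3:
  f(0.419034) = -0.507388
  f(0.600598) = -0.182756
  x_4 = 0.600598 - (-0.182756)×(0.600598 - 0.419034)/(-0.182756 - (-0.507388))
       = 0.702812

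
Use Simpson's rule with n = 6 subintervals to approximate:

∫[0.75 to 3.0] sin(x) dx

f(x) = sin(x)
a = 0.75, b = 3.0, n = 6
h = (b - a)/n = 0.375000

Simpson's rule: (h/3)[f(x₀) + 4f(x₁) + 2f(x₂) + ... + f(xₙ)]

x_0 = 0.7500, f(x_0) = 0.681639, coefficient = 1
x_1 = 1.1250, f(x_1) = 0.902268, coefficient = 4
x_2 = 1.5000, f(x_2) = 0.997495, coefficient = 2
x_3 = 1.8750, f(x_3) = 0.954086, coefficient = 4
x_4 = 2.2500, f(x_4) = 0.778073, coefficient = 2
x_5 = 2.6250, f(x_5) = 0.493920, coefficient = 4
x_6 = 3.0000, f(x_6) = 0.141120, coefficient = 1

I ≈ (0.375000/3) × 13.774990 = 1.721874
Exact value: 1.721681
Error: 0.000192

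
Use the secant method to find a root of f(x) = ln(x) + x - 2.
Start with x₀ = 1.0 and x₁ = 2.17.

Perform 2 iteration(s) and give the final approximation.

f(x) = ln(x) + x - 2
x₀ = 1.0, x₁ = 2.17

Secant formula: x_{n+1} = x_n - f(x_n)(x_n - x_{n-1})/(f(x_n) - f(x_{n-1}))

Iteration 1:
  f(1.000000) = -1.000000
  f(2.170000) = 0.944727
  x_2 = 2.170000 - 0.944727×(2.170000 - 1.000000)/(0.944727 - (-1.000000))
       = 1.601627
Iteration 2:
  f(2.170000) = 0.944727
  f(1.601627) = 0.072647
  x_3 = 1.601627 - 0.072647×(1.601627 - 2.170000)/(0.072647 - 0.944727)
       = 1.554280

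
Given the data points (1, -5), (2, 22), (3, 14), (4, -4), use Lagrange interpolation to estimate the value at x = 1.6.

Lagrange interpolation formula:
P(x) = Σ yᵢ × Lᵢ(x)
where Lᵢ(x) = Π_{j≠i} (x - xⱼ)/(xᵢ - xⱼ)

L_0(1.6) = (1.6 - 2)/(1 - 2) × (1.6 - 3)/(1 - 3) × (1.6 - 4)/(1 - 4) = 0.224000
L_1(1.6) = (1.6 - 1)/(2 - 1) × (1.6 - 3)/(2 - 3) × (1.6 - 4)/(2 - 4) = 1.008000
L_2(1.6) = (1.6 - 1)/(3 - 1) × (1.6 - 2)/(3 - 2) × (1.6 - 4)/(3 - 4) = -0.288000
L_3(1.6) = (1.6 - 1)/(4 - 1) × (1.6 - 2)/(4 - 2) × (1.6 - 3)/(4 - 3) = 0.056000

P(1.6) = (-5)×L_0(1.6) + 22×L_1(1.6) + 14×L_2(1.6) + (-4)×L_3(1.6)
P(1.6) = 16.800000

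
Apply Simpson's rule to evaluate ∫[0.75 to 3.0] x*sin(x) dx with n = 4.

f(x) = x*sin(x)
a = 0.75, b = 3.0, n = 4
h = (b - a)/n = 0.562500

Simpson's rule: (h/3)[f(x₀) + 4f(x₁) + 2f(x₂) + ... + f(xₙ)]

x_0 = 0.7500, f(x_0) = 0.511229, coefficient = 1
x_1 = 1.3125, f(x_1) = 1.268960, coefficient = 4
x_2 = 1.8750, f(x_2) = 1.788911, coefficient = 2
x_3 = 2.4375, f(x_3) = 1.577897, coefficient = 4
x_4 = 3.0000, f(x_4) = 0.423360, coefficient = 1

I ≈ (0.562500/3) × 15.899840 = 2.981220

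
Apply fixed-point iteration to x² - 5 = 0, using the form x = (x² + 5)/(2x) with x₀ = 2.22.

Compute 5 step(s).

Equation: x² - 5 = 0
Fixed-point form: x = (x² + 5)/(2x)
x₀ = 2.22

x_1 = g(2.220000) = 2.236126
x_2 = g(2.236126) = 2.236068
x_3 = g(2.236068) = 2.236068
x_4 = g(2.236068) = 2.236068
x_5 = g(2.236068) = 2.236068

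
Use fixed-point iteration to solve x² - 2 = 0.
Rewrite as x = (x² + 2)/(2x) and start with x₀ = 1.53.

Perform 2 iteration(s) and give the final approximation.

Equation: x² - 2 = 0
Fixed-point form: x = (x² + 2)/(2x)
x₀ = 1.53

x_1 = g(1.530000) = 1.418595
x_2 = g(1.418595) = 1.414220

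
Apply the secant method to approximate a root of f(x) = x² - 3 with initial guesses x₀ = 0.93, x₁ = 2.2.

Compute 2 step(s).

f(x) = x² - 3
x₀ = 0.93, x₁ = 2.2

Secant formula: x_{n+1} = x_n - f(x_n)(x_n - x_{n-1})/(f(x_n) - f(x_{n-1}))

Iteration 1:
  f(0.930000) = -2.135100
  f(2.200000) = 1.840000
  x_2 = 2.200000 - 1.840000×(2.200000 - 0.930000)/(1.840000 - (-2.135100))
       = 1.612141
Iteration 2:
  f(2.200000) = 1.840000
  f(1.612141) = -0.401003
  x_3 = 1.612141 - (-0.401003)×(1.612141 - 2.200000)/(-0.401003 - 1.840000)
       = 1.717332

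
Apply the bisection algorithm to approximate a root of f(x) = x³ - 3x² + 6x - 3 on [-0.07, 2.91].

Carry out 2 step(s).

f(x) = x³ - 3x² + 6x - 3
Initial interval: [-0.07, 2.91]

Iteration 1:
  c_1 = (-0.070000 + 2.910000)/2 = 1.420000
  f(c_1) = f(1.420000) = 2.334088
  f(a) × f(c) < 0, new interval: [-0.070000, 1.420000]
Iteration 2:
  c_2 = (-0.070000 + 1.420000)/2 = 0.675000
  f(c_2) = f(0.675000) = -0.009328
  f(a) × f(c) ≥ 0, new interval: [0.675000, 1.420000]

After 2 iteration(s), the approximation is c_2 = 0.675000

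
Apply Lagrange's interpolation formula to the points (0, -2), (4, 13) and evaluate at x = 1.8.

Lagrange interpolation formula:
P(x) = Σ yᵢ × Lᵢ(x)
where Lᵢ(x) = Π_{j≠i} (x - xⱼ)/(xᵢ - xⱼ)

L_0(1.8) = (1.8 - 4)/(0 - 4) = 0.550000
L_1(1.8) = (1.8 - 0)/(4 - 0) = 0.450000

P(1.8) = (-2)×L_0(1.8) + 13×L_1(1.8)
P(1.8) = 4.750000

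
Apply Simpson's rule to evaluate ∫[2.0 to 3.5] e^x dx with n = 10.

f(x) = e^x
a = 2.0, b = 3.5, n = 10
h = (b - a)/n = 0.150000

Simpson's rule: (h/3)[f(x₀) + 4f(x₁) + 2f(x₂) + ... + f(xₙ)]

x_0 = 2.0000, f(x_0) = 7.389056, coefficient = 1
x_1 = 2.1500, f(x_1) = 8.584858, coefficient = 4
x_2 = 2.3000, f(x_2) = 9.974182, coefficient = 2
x_3 = 2.4500, f(x_3) = 11.588347, coefficient = 4
x_4 = 2.6000, f(x_4) = 13.463738, coefficient = 2
x_5 = 2.7500, f(x_5) = 15.642632, coefficient = 4
x_6 = 2.9000, f(x_6) = 18.174145, coefficient = 2
x_7 = 3.0500, f(x_7) = 21.115344, coefficient = 4
x_8 = 3.2000, f(x_8) = 24.532530, coefficient = 2
x_9 = 3.3500, f(x_9) = 28.502734, coefficient = 4
x_10 = 3.5000, f(x_10) = 33.115452, coefficient = 1

I ≈ (0.150000/3) × 514.529360 = 25.726468
Exact value: 25.726396
Error: 0.000072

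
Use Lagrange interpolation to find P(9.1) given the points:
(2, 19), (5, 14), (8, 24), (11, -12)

Lagrange interpolation formula:
P(x) = Σ yᵢ × Lᵢ(x)
where Lᵢ(x) = Π_{j≠i} (x - xⱼ)/(xᵢ - xⱼ)

L_0(9.1) = (9.1 - 5)/(2 - 5) × (9.1 - 8)/(2 - 8) × (9.1 - 11)/(2 - 11) = 0.052895
L_1(9.1) = (9.1 - 2)/(5 - 2) × (9.1 - 8)/(5 - 8) × (9.1 - 11)/(5 - 11) = -0.274796
L_2(9.1) = (9.1 - 2)/(8 - 2) × (9.1 - 5)/(8 - 5) × (9.1 - 11)/(8 - 11) = 1.024241
L_3(9.1) = (9.1 - 2)/(11 - 2) × (9.1 - 5)/(11 - 5) × (9.1 - 8)/(11 - 8) = 0.197660

P(9.1) = 19×L_0(9.1) + 14×L_1(9.1) + 24×L_2(9.1) + (-12)×L_3(9.1)
P(9.1) = 19.367710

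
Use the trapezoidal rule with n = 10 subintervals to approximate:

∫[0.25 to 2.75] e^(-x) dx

f(x) = e^(-x)
a = 0.25, b = 2.75, n = 10
h = (b - a)/n = 0.250000

Trapezoidal rule: (h/2)[f(x₀) + 2f(x₁) + 2f(x₂) + ... + f(xₙ)]

x_0 = 0.2500, f(x_0) = 0.778801, coefficient = 1
x_1 = 0.5000, f(x_1) = 0.606531, coefficient = 2
x_2 = 0.7500, f(x_2) = 0.472367, coefficient = 2
x_3 = 1.0000, f(x_3) = 0.367879, coefficient = 2
x_4 = 1.2500, f(x_4) = 0.286505, coefficient = 2
x_5 = 1.5000, f(x_5) = 0.223130, coefficient = 2
x_6 = 1.7500, f(x_6) = 0.173774, coefficient = 2
x_7 = 2.0000, f(x_7) = 0.135335, coefficient = 2
x_8 = 2.2500, f(x_8) = 0.105399, coefficient = 2
x_9 = 2.5000, f(x_9) = 0.082085, coefficient = 2
x_10 = 2.7500, f(x_10) = 0.063928, coefficient = 1

I ≈ (0.250000/2) × 5.748739 = 0.718592
Exact value: 0.714873
Error: 0.003719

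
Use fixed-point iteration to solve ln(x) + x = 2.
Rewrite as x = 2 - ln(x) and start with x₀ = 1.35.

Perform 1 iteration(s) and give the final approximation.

Equation: ln(x) + x = 2
Fixed-point form: x = 2 - ln(x)
x₀ = 1.35

x_1 = g(1.350000) = 1.699895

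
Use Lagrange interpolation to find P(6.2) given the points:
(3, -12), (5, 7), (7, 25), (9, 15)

Lagrange interpolation formula:
P(x) = Σ yᵢ × Lᵢ(x)
where Lᵢ(x) = Π_{j≠i} (x - xⱼ)/(xᵢ - xⱼ)

L_0(6.2) = (6.2 - 5)/(3 - 5) × (6.2 - 7)/(3 - 7) × (6.2 - 9)/(3 - 9) = -0.056000
L_1(6.2) = (6.2 - 3)/(5 - 3) × (6.2 - 7)/(5 - 7) × (6.2 - 9)/(5 - 9) = 0.448000
L_2(6.2) = (6.2 - 3)/(7 - 3) × (6.2 - 5)/(7 - 5) × (6.2 - 9)/(7 - 9) = 0.672000
L_3(6.2) = (6.2 - 3)/(9 - 3) × (6.2 - 5)/(9 - 5) × (6.2 - 7)/(9 - 7) = -0.064000

P(6.2) = (-12)×L_0(6.2) + 7×L_1(6.2) + 25×L_2(6.2) + 15×L_3(6.2)
P(6.2) = 19.648000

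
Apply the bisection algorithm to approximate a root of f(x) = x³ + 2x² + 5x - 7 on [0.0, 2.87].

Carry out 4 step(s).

f(x) = x³ + 2x² + 5x - 7
Initial interval: [0.0, 2.87]

Iteration 1:
  c_1 = (0.000000 + 2.870000)/2 = 1.435000
  f(c_1) = f(1.435000) = 7.248438
  f(a) × f(c) < 0, new interval: [0.000000, 1.435000]
Iteration 2:
  c_2 = (0.000000 + 1.435000)/2 = 0.717500
  f(c_2) = f(0.717500) = -2.013514
  f(a) × f(c) ≥ 0, new interval: [0.717500, 1.435000]
Iteration 3:
  c_3 = (0.717500 + 1.435000)/2 = 1.076250
  f(c_3) = f(1.076250) = 1.944514
  f(a) × f(c) < 0, new interval: [0.717500, 1.076250]
Iteration 4:
  c_4 = (0.717500 + 1.076250)/2 = 0.896875
  f(c_4) = f(0.896875) = -0.185423
  f(a) × f(c) ≥ 0, new interval: [0.896875, 1.076250]

After 4 iteration(s), the approximation is c_4 = 0.896875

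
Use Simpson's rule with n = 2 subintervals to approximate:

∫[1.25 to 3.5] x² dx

f(x) = x²
a = 1.25, b = 3.5, n = 2
h = (b - a)/n = 1.125000

Simpson's rule: (h/3)[f(x₀) + 4f(x₁) + 2f(x₂) + ... + f(xₙ)]

x_0 = 1.2500, f(x_0) = 1.562500, coefficient = 1
x_1 = 2.3750, f(x_1) = 5.640625, coefficient = 4
x_2 = 3.5000, f(x_2) = 12.250000, coefficient = 1

I ≈ (1.125000/3) × 36.375000 = 13.640625
Exact value: 13.640625
Error: 0.000000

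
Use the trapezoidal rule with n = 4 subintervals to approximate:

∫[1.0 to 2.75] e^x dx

f(x) = e^x
a = 1.0, b = 2.75, n = 4
h = (b - a)/n = 0.437500

Trapezoidal rule: (h/2)[f(x₀) + 2f(x₁) + 2f(x₂) + ... + f(xₙ)]

x_0 = 1.0000, f(x_0) = 2.718282, coefficient = 1
x_1 = 1.4375, f(x_1) = 4.210157, coefficient = 2
x_2 = 1.8750, f(x_2) = 6.520819, coefficient = 2
x_3 = 2.3125, f(x_3) = 10.099642, coefficient = 2
x_4 = 2.7500, f(x_4) = 15.642632, coefficient = 1

I ≈ (0.437500/2) × 60.022151 = 13.129846
Exact value: 12.924350
Error: 0.205495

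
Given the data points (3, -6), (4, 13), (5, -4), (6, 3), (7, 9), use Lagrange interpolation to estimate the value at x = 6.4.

Lagrange interpolation formula:
P(x) = Σ yᵢ × Lᵢ(x)
where Lᵢ(x) = Π_{j≠i} (x - xⱼ)/(xᵢ - xⱼ)

L_0(6.4) = (6.4 - 4)/(3 - 4) × (6.4 - 5)/(3 - 5) × (6.4 - 6)/(3 - 6) × (6.4 - 7)/(3 - 7) = -0.033600
L_1(6.4) = (6.4 - 3)/(4 - 3) × (6.4 - 5)/(4 - 5) × (6.4 - 6)/(4 - 6) × (6.4 - 7)/(4 - 7) = 0.190400
L_2(6.4) = (6.4 - 3)/(5 - 3) × (6.4 - 4)/(5 - 4) × (6.4 - 6)/(5 - 6) × (6.4 - 7)/(5 - 7) = -0.489600
L_3(6.4) = (6.4 - 3)/(6 - 3) × (6.4 - 4)/(6 - 4) × (6.4 - 5)/(6 - 5) × (6.4 - 7)/(6 - 7) = 1.142400
L_4(6.4) = (6.4 - 3)/(7 - 3) × (6.4 - 4)/(7 - 4) × (6.4 - 5)/(7 - 5) × (6.4 - 6)/(7 - 6) = 0.190400

P(6.4) = (-6)×L_0(6.4) + 13×L_1(6.4) + (-4)×L_2(6.4) + 3×L_3(6.4) + 9×L_4(6.4)
P(6.4) = 9.776000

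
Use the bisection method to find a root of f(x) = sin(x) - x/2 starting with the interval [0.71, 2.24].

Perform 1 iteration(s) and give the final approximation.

f(x) = sin(x) - x/2
Initial interval: [0.71, 2.24]

Iteration 1:
  c_1 = (0.710000 + 2.240000)/2 = 1.475000
  f(c_1) = f(1.475000) = 0.257915
  f(a) × f(c) ≥ 0, new interval: [1.475000, 2.240000]

After 1 iteration(s), the approximation is c_1 = 1.475000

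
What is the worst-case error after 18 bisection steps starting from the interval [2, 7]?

Bisection error bound: |error| ≤ (b-a)/2^n
|error| ≤ (7 - 2)/2^18 = 5/2^18
|error| ≤ 0.0000190735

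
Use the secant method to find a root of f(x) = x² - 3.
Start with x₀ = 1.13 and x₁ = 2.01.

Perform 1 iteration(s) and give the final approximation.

f(x) = x² - 3
x₀ = 1.13, x₁ = 2.01

Secant formula: x_{n+1} = x_n - f(x_n)(x_n - x_{n-1})/(f(x_n) - f(x_{n-1}))

Iteration 1:
  f(1.130000) = -1.723100
  f(2.010000) = 1.040100
  x_2 = 2.010000 - 1.040100×(2.010000 - 1.130000)/(1.040100 - (-1.723100))
       = 1.678758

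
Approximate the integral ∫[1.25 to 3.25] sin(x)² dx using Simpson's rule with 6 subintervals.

f(x) = sin(x)²
a = 1.25, b = 3.25, n = 6
h = (b - a)/n = 0.333333

Simpson's rule: (h/3)[f(x₀) + 4f(x₁) + 2f(x₂) + ... + f(xₙ)]

x_0 = 1.2500, f(x_0) = 0.900572, coefficient = 1
x_1 = 1.5833, f(x_1) = 0.999843, coefficient = 4
x_2 = 1.9167, f(x_2) = 0.885068, coefficient = 2
x_3 = 2.2500, f(x_3) = 0.605398, coefficient = 4
x_4 = 2.5833, f(x_4) = 0.280593, coefficient = 2
x_5 = 2.9167, f(x_5) = 0.049744, coefficient = 4
x_6 = 3.2500, f(x_6) = 0.011706, coefficient = 1

I ≈ (0.333333/3) × 9.863541 = 1.095949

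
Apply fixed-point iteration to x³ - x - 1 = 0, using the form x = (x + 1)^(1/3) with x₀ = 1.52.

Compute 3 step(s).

Equation: x³ - x - 1 = 0
Fixed-point form: x = (x + 1)^(1/3)
x₀ = 1.52

x_1 = g(1.520000) = 1.360818
x_2 = g(1.360818) = 1.331540
x_3 = g(1.331540) = 1.326013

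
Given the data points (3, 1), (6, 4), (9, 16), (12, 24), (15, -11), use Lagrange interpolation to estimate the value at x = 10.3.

Lagrange interpolation formula:
P(x) = Σ yᵢ × Lᵢ(x)
where Lᵢ(x) = Π_{j≠i} (x - xⱼ)/(xᵢ - xⱼ)

L_0(10.3) = (10.3 - 6)/(3 - 6) × (10.3 - 9)/(3 - 9) × (10.3 - 12)/(3 - 12) × (10.3 - 15)/(3 - 15) = 0.022975
L_1(10.3) = (10.3 - 3)/(6 - 3) × (10.3 - 9)/(6 - 9) × (10.3 - 12)/(6 - 12) × (10.3 - 15)/(6 - 15) = -0.156019
L_2(10.3) = (10.3 - 3)/(9 - 3) × (10.3 - 6)/(9 - 6) × (10.3 - 12)/(9 - 12) × (10.3 - 15)/(9 - 15) = 0.774093
L_3(10.3) = (10.3 - 3)/(12 - 3) × (10.3 - 6)/(12 - 6) × (10.3 - 9)/(12 - 9) × (10.3 - 15)/(12 - 15) = 0.394636
L_4(10.3) = (10.3 - 3)/(15 - 3) × (10.3 - 6)/(15 - 6) × (10.3 - 9)/(15 - 9) × (10.3 - 12)/(15 - 12) = -0.035685

P(10.3) = 1×L_0(10.3) + 4×L_1(10.3) + 16×L_2(10.3) + 24×L_3(10.3) + (-11)×L_4(10.3)
P(10.3) = 21.648178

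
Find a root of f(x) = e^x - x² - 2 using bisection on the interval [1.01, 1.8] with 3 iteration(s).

f(x) = e^x - x² - 2
Initial interval: [1.01, 1.8]

Iteration 1:
  c_1 = (1.010000 + 1.800000)/2 = 1.405000
  f(c_1) = f(1.405000) = 0.101502
  f(a) × f(c) < 0, new interval: [1.010000, 1.405000]
Iteration 2:
  c_2 = (1.010000 + 1.405000)/2 = 1.207500
  f(c_2) = f(1.207500) = -0.112945
  f(a) × f(c) ≥ 0, new interval: [1.207500, 1.405000]
Iteration 3:
  c_3 = (1.207500 + 1.405000)/2 = 1.306250
  f(c_3) = f(1.306250) = -0.013987
  f(a) × f(c) ≥ 0, new interval: [1.306250, 1.405000]

After 3 iteration(s), the approximation is c_3 = 1.306250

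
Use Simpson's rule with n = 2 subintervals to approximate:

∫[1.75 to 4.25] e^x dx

f(x) = e^x
a = 1.75, b = 4.25, n = 2
h = (b - a)/n = 1.250000

Simpson's rule: (h/3)[f(x₀) + 4f(x₁) + 2f(x₂) + ... + f(xₙ)]

x_0 = 1.7500, f(x_0) = 5.754603, coefficient = 1
x_1 = 3.0000, f(x_1) = 20.085537, coefficient = 4
x_2 = 4.2500, f(x_2) = 70.105412, coefficient = 1

I ≈ (1.250000/3) × 156.202163 = 65.084234
Exact value: 64.350810
Error: 0.733425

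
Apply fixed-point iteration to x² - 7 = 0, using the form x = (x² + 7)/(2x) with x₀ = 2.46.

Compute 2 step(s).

Equation: x² - 7 = 0
Fixed-point form: x = (x² + 7)/(2x)
x₀ = 2.46

x_1 = g(2.460000) = 2.652764
x_2 = g(2.652764) = 2.645761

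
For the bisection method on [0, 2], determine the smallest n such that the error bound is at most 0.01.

We need (b-a)/2^n ≤ 0.01
(2 - 0)/2^n ≤ 0.01
2/2^n ≤ 0.01
2^n ≥ 200
n ≥ log₂(200) = 7.64
n ≥ 8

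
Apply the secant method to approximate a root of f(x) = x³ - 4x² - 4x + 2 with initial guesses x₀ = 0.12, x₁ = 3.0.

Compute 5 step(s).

f(x) = x³ - 4x² - 4x + 2
x₀ = 0.12, x₁ = 3.0

Secant formula: x_{n+1} = x_n - f(x_n)(x_n - x_{n-1})/(f(x_n) - f(x_{n-1}))

Iteration 1:
  f(0.120000) = 1.464128
  f(3.000000) = -19.000000
  x_2 = 3.000000 - (-19.000000)×(3.000000 - 0.120000)/(-19.000000 - 1.464128)
       = 0.326053
Iteration 2:
  f(3.000000) = -19.000000
  f(0.326053) = 0.305211
  x_3 = 0.326053 - 0.305211×(0.326053 - 3.000000)/(0.305211 - (-19.000000))
       = 0.368327
Iteration 3:
  f(0.326053) = 0.305211
  f(0.368327) = 0.034001
  x_4 = 0.368327 - 0.034001×(0.368327 - 0.326053)/(0.034001 - 0.305211)
       = 0.373627
Iteration 4:
  f(0.368327) = 0.034001
  f(0.373627) = -0.000739
  x_5 = 0.373627 - (-0.000739)×(0.373627 - 0.368327)/(-0.000739 - 0.034001)
       = 0.373514
Iteration 5:
  f(0.373627) = -0.000739
  f(0.373514) = 0.000002
  x_6 = 0.373514 - 0.000002×(0.373514 - 0.373627)/(0.000002 - (-0.000739))
       = 0.373514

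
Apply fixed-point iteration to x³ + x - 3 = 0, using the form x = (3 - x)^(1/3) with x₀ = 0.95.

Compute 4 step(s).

Equation: x³ + x - 3 = 0
Fixed-point form: x = (3 - x)^(1/3)
x₀ = 0.95

x_1 = g(0.950000) = 1.270334
x_2 = g(1.270334) = 1.200386
x_3 = g(1.200386) = 1.216354
x_4 = g(1.216354) = 1.212745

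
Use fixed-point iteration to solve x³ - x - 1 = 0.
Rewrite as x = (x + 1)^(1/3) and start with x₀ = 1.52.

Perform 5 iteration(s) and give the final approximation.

Equation: x³ - x - 1 = 0
Fixed-point form: x = (x + 1)^(1/3)
x₀ = 1.52

x_1 = g(1.520000) = 1.360818
x_2 = g(1.360818) = 1.331540
x_3 = g(1.331540) = 1.326013
x_4 = g(1.326013) = 1.324964
x_5 = g(1.324964) = 1.324765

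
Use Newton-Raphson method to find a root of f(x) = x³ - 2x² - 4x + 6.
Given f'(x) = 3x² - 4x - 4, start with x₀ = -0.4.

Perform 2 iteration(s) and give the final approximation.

f(x) = x³ - 2x² - 4x + 6
f'(x) = 3x² - 4x - 4
x₀ = -0.4

Newton-Raphson formula: x_{n+1} = x_n - f(x_n)/f'(x_n)

Iteration 1:
  f(-0.400000) = 7.216000
  f'(-0.400000) = -1.920000
  x_1 = -0.400000 - 7.216000/(-1.920000) = 3.358333
Iteration 2:
  f(3.358333) = 7.886497
  f'(3.358333) = 16.401875
  x_2 = 3.358333 - 7.886497/16.401875 = 2.877504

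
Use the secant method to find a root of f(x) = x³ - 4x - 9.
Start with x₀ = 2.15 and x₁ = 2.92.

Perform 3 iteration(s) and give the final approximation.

f(x) = x³ - 4x - 9
x₀ = 2.15, x₁ = 2.92

Secant formula: x_{n+1} = x_n - f(x_n)(x_n - x_{n-1})/(f(x_n) - f(x_{n-1}))

Iteration 1:
  f(2.150000) = -7.661625
  f(2.920000) = 4.217088
  x_2 = 2.920000 - 4.217088×(2.920000 - 2.150000)/(4.217088 - (-7.661625))
       = 2.646641
Iteration 2:
  f(2.920000) = 4.217088
  f(2.646641) = -1.047622
  x_3 = 2.646641 - (-1.047622)×(2.646641 - 2.920000)/(-1.047622 - 4.217088)
       = 2.701036
Iteration 3:
  f(2.646641) = -1.047622
  f(2.701036) = -0.098474
  x_4 = 2.701036 - (-0.098474)×(2.701036 - 2.646641)/(-0.098474 - (-1.047622))
       = 2.706680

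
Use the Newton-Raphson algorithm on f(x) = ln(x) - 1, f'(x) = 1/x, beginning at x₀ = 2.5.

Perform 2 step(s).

f(x) = ln(x) - 1
f'(x) = 1/x
x₀ = 2.5

Newton-Raphson formula: x_{n+1} = x_n - f(x_n)/f'(x_n)

Iteration 1:
  f(2.500000) = -0.083709
  f'(2.500000) = 0.400000
  x_1 = 2.500000 - (-0.083709)/0.400000 = 2.709273
Iteration 2:
  f(2.709273) = -0.003320
  f'(2.709273) = 0.369103
  x_2 = 2.709273 - (-0.003320)/0.369103 = 2.718267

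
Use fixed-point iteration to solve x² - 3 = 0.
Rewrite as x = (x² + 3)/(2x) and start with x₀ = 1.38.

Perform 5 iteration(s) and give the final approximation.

Equation: x² - 3 = 0
Fixed-point form: x = (x² + 3)/(2x)
x₀ = 1.38

x_1 = g(1.380000) = 1.776957
x_2 = g(1.776957) = 1.732618
x_3 = g(1.732618) = 1.732051
x_4 = g(1.732051) = 1.732051
x_5 = g(1.732051) = 1.732051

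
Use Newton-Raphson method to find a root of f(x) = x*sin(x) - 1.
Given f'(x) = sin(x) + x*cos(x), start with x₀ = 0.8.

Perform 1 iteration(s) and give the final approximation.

f(x) = x*sin(x) - 1
f'(x) = sin(x) + x*cos(x)
x₀ = 0.8

Newton-Raphson formula: x_{n+1} = x_n - f(x_n)/f'(x_n)

Iteration 1:
  f(0.800000) = -0.426115
  f'(0.800000) = 1.274721
  x_1 = 0.800000 - (-0.426115)/1.274721 = 1.134281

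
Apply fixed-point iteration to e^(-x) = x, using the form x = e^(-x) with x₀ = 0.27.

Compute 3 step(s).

Equation: e^(-x) = x
Fixed-point form: x = e^(-x)
x₀ = 0.27

x_1 = g(0.270000) = 0.763379
x_2 = g(0.763379) = 0.466089
x_3 = g(0.466089) = 0.627452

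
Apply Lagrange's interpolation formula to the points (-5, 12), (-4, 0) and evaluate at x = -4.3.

Lagrange interpolation formula:
P(x) = Σ yᵢ × Lᵢ(x)
where Lᵢ(x) = Π_{j≠i} (x - xⱼ)/(xᵢ - xⱼ)

L_0(-4.3) = (-4.3 - (-4))/(-5 - (-4)) = 0.300000
L_1(-4.3) = (-4.3 - (-5))/(-4 - (-5)) = 0.700000

P(-4.3) = 12×L_0(-4.3) + 0×L_1(-4.3)
P(-4.3) = 3.600000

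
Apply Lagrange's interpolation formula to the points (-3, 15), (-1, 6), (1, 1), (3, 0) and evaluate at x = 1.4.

Lagrange interpolation formula:
P(x) = Σ yᵢ × Lᵢ(x)
where Lᵢ(x) = Π_{j≠i} (x - xⱼ)/(xᵢ - xⱼ)

L_0(1.4) = (1.4 - (-1))/(-3 - (-1)) × (1.4 - 1)/(-3 - 1) × (1.4 - 3)/(-3 - 3) = 0.032000
L_1(1.4) = (1.4 - (-3))/(-1 - (-3)) × (1.4 - 1)/(-1 - 1) × (1.4 - 3)/(-1 - 3) = -0.176000
L_2(1.4) = (1.4 - (-3))/(1 - (-3)) × (1.4 - (-1))/(1 - (-1)) × (1.4 - 3)/(1 - 3) = 1.056000
L_3(1.4) = (1.4 - (-3))/(3 - (-3)) × (1.4 - (-1))/(3 - (-1)) × (1.4 - 1)/(3 - 1) = 0.088000

P(1.4) = 15×L_0(1.4) + 6×L_1(1.4) + 1×L_2(1.4) + 0×L_3(1.4)
P(1.4) = 0.480000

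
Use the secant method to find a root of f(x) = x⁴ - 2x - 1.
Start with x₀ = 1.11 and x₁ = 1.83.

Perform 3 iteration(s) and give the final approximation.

f(x) = x⁴ - 2x - 1
x₀ = 1.11, x₁ = 1.83

Secant formula: x_{n+1} = x_n - f(x_n)(x_n - x_{n-1})/(f(x_n) - f(x_{n-1}))

Iteration 1:
  f(1.110000) = -1.701930
  f(1.830000) = 6.555131
  x_2 = 1.830000 - 6.555131×(1.830000 - 1.110000)/(6.555131 - (-1.701930))
       = 1.258405
Iteration 2:
  f(1.830000) = 6.555131
  f(1.258405) = -1.009074
  x_3 = 1.258405 - (-1.009074)×(1.258405 - 1.830000)/(-1.009074 - 6.555131)
       = 1.334656
Iteration 3:
  f(1.258405) = -1.009074
  f(1.334656) = -0.496255
  x_4 = 1.334656 - (-0.496255)×(1.334656 - 1.258405)/(-0.496255 - (-1.009074))
       = 1.408445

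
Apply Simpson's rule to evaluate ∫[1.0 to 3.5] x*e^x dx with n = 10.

f(x) = x*e^x
a = 1.0, b = 3.5, n = 10
h = (b - a)/n = 0.250000

Simpson's rule: (h/3)[f(x₀) + 4f(x₁) + 2f(x₂) + ... + f(xₙ)]

x_0 = 1.0000, f(x_0) = 2.718282, coefficient = 1
x_1 = 1.2500, f(x_1) = 4.362929, coefficient = 4
x_2 = 1.5000, f(x_2) = 6.722534, coefficient = 2
x_3 = 1.7500, f(x_3) = 10.070555, coefficient = 4
x_4 = 2.0000, f(x_4) = 14.778112, coefficient = 2
x_5 = 2.2500, f(x_5) = 21.347406, coefficient = 4
x_6 = 2.5000, f(x_6) = 30.456235, coefficient = 2
x_7 = 2.7500, f(x_7) = 43.017238, coefficient = 4
x_8 = 3.0000, f(x_8) = 60.256611, coefficient = 2
x_9 = 3.2500, f(x_9) = 83.818605, coefficient = 4
x_10 = 3.5000, f(x_10) = 115.904082, coefficient = 1

I ≈ (0.250000/3) × 993.516272 = 82.793023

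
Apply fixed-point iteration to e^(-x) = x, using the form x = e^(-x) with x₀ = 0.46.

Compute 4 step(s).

Equation: e^(-x) = x
Fixed-point form: x = e^(-x)
x₀ = 0.46

x_1 = g(0.460000) = 0.631284
x_2 = g(0.631284) = 0.531909
x_3 = g(0.531909) = 0.587483
x_4 = g(0.587483) = 0.555724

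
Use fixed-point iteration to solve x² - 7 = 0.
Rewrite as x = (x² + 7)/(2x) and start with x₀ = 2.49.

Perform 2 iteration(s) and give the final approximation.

Equation: x² - 7 = 0
Fixed-point form: x = (x² + 7)/(2x)
x₀ = 2.49

x_1 = g(2.490000) = 2.650622
x_2 = g(2.650622) = 2.645756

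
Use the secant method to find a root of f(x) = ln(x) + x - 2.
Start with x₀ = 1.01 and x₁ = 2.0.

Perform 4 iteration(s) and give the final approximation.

f(x) = ln(x) + x - 2
x₀ = 1.01, x₁ = 2.0

Secant formula: x_{n+1} = x_n - f(x_n)(x_n - x_{n-1})/(f(x_n) - f(x_{n-1}))

Iteration 1:
  f(1.010000) = -0.980050
  f(2.000000) = 0.693147
  x_2 = 2.000000 - 0.693147×(2.000000 - 1.010000)/(0.693147 - (-0.980050))
       = 1.589877
Iteration 2:
  f(2.000000) = 0.693147
  f(1.589877) = 0.053534
  x_3 = 1.589877 - 0.053534×(1.589877 - 2.000000)/(0.053534 - 0.693147)
       = 1.555551
Iteration 3:
  f(1.589877) = 0.053534
  f(1.555551) = -0.002619
  x_4 = 1.555551 - (-0.002619)×(1.555551 - 1.589877)/(-0.002619 - 0.053534)
       = 1.557152
Iteration 4:
  f(1.555551) = -0.002619
  f(1.557152) = 0.000011
  x_5 = 1.557152 - 0.000011×(1.557152 - 1.555551)/(0.000011 - (-0.002619))
       = 1.557146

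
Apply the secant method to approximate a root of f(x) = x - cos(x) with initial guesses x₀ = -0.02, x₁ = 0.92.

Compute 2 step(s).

f(x) = x - cos(x)
x₀ = -0.02, x₁ = 0.92

Secant formula: x_{n+1} = x_n - f(x_n)(x_n - x_{n-1})/(f(x_n) - f(x_{n-1}))

Iteration 1:
  f(-0.020000) = -1.019800
  f(0.920000) = 0.314180
  x_2 = 0.920000 - 0.314180×(0.920000 - (-0.020000))/(0.314180 - (-1.019800))
       = 0.698611
Iteration 2:
  f(0.920000) = 0.314180
  f(0.698611) = -0.067126
  x_3 = 0.698611 - (-0.067126)×(0.698611 - 0.920000)/(-0.067126 - 0.314180)
       = 0.737584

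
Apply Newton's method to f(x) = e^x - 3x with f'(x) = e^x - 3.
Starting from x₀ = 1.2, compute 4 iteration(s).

f(x) = e^x - 3x
f'(x) = e^x - 3
x₀ = 1.2

Newton-Raphson formula: x_{n+1} = x_n - f(x_n)/f'(x_n)

Iteration 1:
  f(1.200000) = -0.279883
  f'(1.200000) = 0.320117
  x_1 = 1.200000 - (-0.279883)/0.320117 = 2.074315
Iteration 2:
  f(2.074315) = 1.736148
  f'(2.074315) = 4.959094
  x_2 = 2.074315 - 1.736148/4.959094 = 1.724221
Iteration 3:
  f(1.724221) = 0.435488
  f'(1.724221) = 2.608152
  x_3 = 1.724221 - 0.435488/2.608152 = 1.557249
Iteration 4:
  f(1.557249) = 0.074001
  f'(1.557249) = 1.745749
  x_4 = 1.557249 - 0.074001/1.745749 = 1.514860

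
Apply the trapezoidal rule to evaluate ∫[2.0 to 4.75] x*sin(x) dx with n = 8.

f(x) = x*sin(x)
a = 2.0, b = 4.75, n = 8
h = (b - a)/n = 0.343750

Trapezoidal rule: (h/2)[f(x₀) + 2f(x₁) + 2f(x₂) + ... + f(xₙ)]

x_0 = 2.0000, f(x_0) = 1.818595, coefficient = 1
x_1 = 2.3438, f(x_1) = 1.677777, coefficient = 2
x_2 = 2.6875, f(x_2) = 1.178864, coefficient = 2
x_3 = 3.0312, f(x_3) = 0.333798, coefficient = 2
x_4 = 3.3750, f(x_4) = -0.780617, coefficient = 2
x_5 = 3.7188, f(x_5) = -2.029113, coefficient = 2
x_6 = 4.0625, f(x_6) = -3.234363, coefficient = 2
x_7 = 4.4062, f(x_7) = -4.201378, coefficient = 2
x_8 = 4.7500, f(x_8) = -4.746641, coefficient = 1

I ≈ (0.343750/2) × -17.038112 = -2.928426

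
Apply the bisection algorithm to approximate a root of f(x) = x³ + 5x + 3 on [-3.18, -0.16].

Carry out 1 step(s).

f(x) = x³ + 5x + 3
Initial interval: [-3.18, -0.16]

Iteration 1:
  c_1 = (-3.180000 + (-0.160000))/2 = -1.670000
  f(c_1) = f(-1.670000) = -10.007463
  f(a) × f(c) ≥ 0, new interval: [-1.670000, -0.160000]

After 1 iteration(s), the approximation is c_1 = -1.670000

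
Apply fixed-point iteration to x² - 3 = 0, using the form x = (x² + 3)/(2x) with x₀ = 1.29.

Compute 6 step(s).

Equation: x² - 3 = 0
Fixed-point form: x = (x² + 3)/(2x)
x₀ = 1.29

x_1 = g(1.290000) = 1.807791
x_2 = g(1.807791) = 1.733637
x_3 = g(1.733637) = 1.732052
x_4 = g(1.732052) = 1.732051
x_5 = g(1.732051) = 1.732051
x_6 = g(1.732051) = 1.732051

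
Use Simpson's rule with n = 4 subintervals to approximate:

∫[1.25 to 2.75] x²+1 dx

f(x) = x²+1
a = 1.25, b = 2.75, n = 4
h = (b - a)/n = 0.375000

Simpson's rule: (h/3)[f(x₀) + 4f(x₁) + 2f(x₂) + ... + f(xₙ)]

x_0 = 1.2500, f(x_0) = 2.562500, coefficient = 1
x_1 = 1.6250, f(x_1) = 3.640625, coefficient = 4
x_2 = 2.0000, f(x_2) = 5.000000, coefficient = 2
x_3 = 2.3750, f(x_3) = 6.640625, coefficient = 4
x_4 = 2.7500, f(x_4) = 8.562500, coefficient = 1

I ≈ (0.375000/3) × 62.250000 = 7.781250
Exact value: 7.781250
Error: 0.000000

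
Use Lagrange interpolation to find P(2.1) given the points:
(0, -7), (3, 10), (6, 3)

Lagrange interpolation formula:
P(x) = Σ yᵢ × Lᵢ(x)
where Lᵢ(x) = Π_{j≠i} (x - xⱼ)/(xᵢ - xⱼ)

L_0(2.1) = (2.1 - 3)/(0 - 3) × (2.1 - 6)/(0 - 6) = 0.195000
L_1(2.1) = (2.1 - 0)/(3 - 0) × (2.1 - 6)/(3 - 6) = 0.910000
L_2(2.1) = (2.1 - 0)/(6 - 0) × (2.1 - 3)/(6 - 3) = -0.105000

P(2.1) = (-7)×L_0(2.1) + 10×L_1(2.1) + 3×L_2(2.1)
P(2.1) = 7.420000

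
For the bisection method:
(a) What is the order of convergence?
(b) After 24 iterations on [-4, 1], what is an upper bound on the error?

(a) Bisection has linear (order 1) convergence; the error is halved each step.

(b) Error bound = (b-a)/2^n = (1 - (-4))/2^{24}
    = 5/2^{24}

(a) 1 (linear); (b) error ≤ 2.98e-07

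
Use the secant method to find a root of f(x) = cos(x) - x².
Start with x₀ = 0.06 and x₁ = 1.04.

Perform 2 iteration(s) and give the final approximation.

f(x) = cos(x) - x²
x₀ = 0.06, x₁ = 1.04

Secant formula: x_{n+1} = x_n - f(x_n)(x_n - x_{n-1})/(f(x_n) - f(x_{n-1}))

Iteration 1:
  f(0.060000) = 0.994601
  f(1.040000) = -0.575380
  x_2 = 1.040000 - (-0.575380)×(1.040000 - 0.060000)/(-0.575380 - 0.994601)
       = 0.680841
Iteration 2:
  f(1.040000) = -0.575380
  f(0.680841) = 0.313499
  x_3 = 0.680841 - 0.313499×(0.680841 - 1.040000)/(0.313499 - (-0.575380))
       = 0.807513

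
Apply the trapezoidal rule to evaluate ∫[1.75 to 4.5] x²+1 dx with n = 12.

f(x) = x²+1
a = 1.75, b = 4.5, n = 12
h = (b - a)/n = 0.229167

Trapezoidal rule: (h/2)[f(x₀) + 2f(x₁) + 2f(x₂) + ... + f(xₙ)]

x_0 = 1.7500, f(x_0) = 4.062500, coefficient = 1
x_1 = 1.9792, f(x_1) = 4.917101, coefficient = 2
x_2 = 2.2083, f(x_2) = 5.876736, coefficient = 2
x_3 = 2.4375, f(x_3) = 6.941406, coefficient = 2
x_4 = 2.6667, f(x_4) = 8.111111, coefficient = 2
x_5 = 2.8958, f(x_5) = 9.385851, coefficient = 2
x_6 = 3.1250, f(x_6) = 10.765625, coefficient = 2
x_7 = 3.3542, f(x_7) = 12.250434, coefficient = 2
x_8 = 3.5833, f(x_8) = 13.840278, coefficient = 2
x_9 = 3.8125, f(x_9) = 15.535156, coefficient = 2
x_10 = 4.0417, f(x_10) = 17.335069, coefficient = 2
x_11 = 4.2708, f(x_11) = 19.240017, coefficient = 2
x_12 = 4.5000, f(x_12) = 21.250000, coefficient = 1

I ≈ (0.229167/2) × 273.710069 = 31.362612
Exact value: 31.338542
Error: 0.024070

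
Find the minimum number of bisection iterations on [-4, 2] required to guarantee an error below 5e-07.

We need (b-a)/2^n ≤ 5e-07
(2 - (-4))/2^n ≤ 5e-07
6/2^n ≤ 5e-07
2^n ≥ 12000000
n ≥ log₂(12000000) = 23.52
n ≥ 24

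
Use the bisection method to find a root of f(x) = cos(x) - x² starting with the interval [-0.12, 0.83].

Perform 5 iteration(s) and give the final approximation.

f(x) = cos(x) - x²
Initial interval: [-0.12, 0.83]

Iteration 1:
  c_1 = (-0.120000 + 0.830000)/2 = 0.355000
  f(c_1) = f(0.355000) = 0.811621
  f(a) × f(c) ≥ 0, new interval: [0.355000, 0.830000]
Iteration 2:
  c_2 = (0.355000 + 0.830000)/2 = 0.592500
  f(c_2) = f(0.592500) = 0.478491
  f(a) × f(c) ≥ 0, new interval: [0.592500, 0.830000]
Iteration 3:
  c_3 = (0.592500 + 0.830000)/2 = 0.711250
  f(c_3) = f(0.711250) = 0.251670
  f(a) × f(c) ≥ 0, new interval: [0.711250, 0.830000]
Iteration 4:
  c_4 = (0.711250 + 0.830000)/2 = 0.770625
  f(c_4) = f(0.770625) = 0.123613
  f(a) × f(c) ≥ 0, new interval: [0.770625, 0.830000]
Iteration 5:
  c_5 = (0.770625 + 0.830000)/2 = 0.800312
  f(c_5) = f(0.800312) = 0.055982
  f(a) × f(c) ≥ 0, new interval: [0.800312, 0.830000]

After 5 iteration(s), the approximation is c_5 = 0.800312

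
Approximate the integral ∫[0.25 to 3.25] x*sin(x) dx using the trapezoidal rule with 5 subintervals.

f(x) = x*sin(x)
a = 0.25, b = 3.25, n = 5
h = (b - a)/n = 0.600000

Trapezoidal rule: (h/2)[f(x₀) + 2f(x₁) + 2f(x₂) + ... + f(xₙ)]

x_0 = 0.2500, f(x_0) = 0.061851, coefficient = 1
x_1 = 0.8500, f(x_1) = 0.638588, coefficient = 2
x_2 = 1.4500, f(x_2) = 1.439434, coefficient = 2
x_3 = 2.0500, f(x_3) = 1.819093, coefficient = 2
x_4 = 2.6500, f(x_4) = 1.250881, coefficient = 2
x_5 = 3.2500, f(x_5) = -0.351634, coefficient = 1

I ≈ (0.600000/2) × 10.006209 = 3.001863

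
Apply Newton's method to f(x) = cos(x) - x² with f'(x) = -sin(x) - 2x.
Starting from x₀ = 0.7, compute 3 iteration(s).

f(x) = cos(x) - x²
f'(x) = -sin(x) - 2x
x₀ = 0.7

Newton-Raphson formula: x_{n+1} = x_n - f(x_n)/f'(x_n)

Iteration 1:
  f(0.700000) = 0.274842
  f'(0.700000) = -2.044218
  x_1 = 0.700000 - 0.274842/(-2.044218) = 0.834449
Iteration 2:
  f(0.834449) = -0.024718
  f'(0.834449) = -2.409823
  x_2 = 0.834449 - (-0.024718)/(-2.409823) = 0.824191
Iteration 3:
  f(0.824191) = -0.000141
  f'(0.824191) = -2.382382
  x_3 = 0.824191 - (-0.000141)/(-2.382382) = 0.824132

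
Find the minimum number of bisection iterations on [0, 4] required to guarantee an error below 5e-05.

We need (b-a)/2^n ≤ 5e-05
(4 - 0)/2^n ≤ 5e-05
4/2^n ≤ 5e-05
2^n ≥ 80000
n ≥ log₂(80000) = 16.29
n ≥ 17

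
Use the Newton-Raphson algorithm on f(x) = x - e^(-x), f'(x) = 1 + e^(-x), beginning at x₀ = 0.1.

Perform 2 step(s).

f(x) = x - e^(-x)
f'(x) = 1 + e^(-x)
x₀ = 0.1

Newton-Raphson formula: x_{n+1} = x_n - f(x_n)/f'(x_n)

Iteration 1:
  f(0.100000) = -0.804837
  f'(0.100000) = 1.904837
  x_1 = 0.100000 - (-0.804837)/1.904837 = 0.522523
Iteration 2:
  f(0.522523) = -0.070500
  f'(0.522523) = 1.593023
  x_2 = 0.522523 - (-0.070500)/1.593023 = 0.566778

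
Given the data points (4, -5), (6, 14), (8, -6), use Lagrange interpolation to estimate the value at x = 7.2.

Lagrange interpolation formula:
P(x) = Σ yᵢ × Lᵢ(x)
where Lᵢ(x) = Π_{j≠i} (x - xⱼ)/(xᵢ - xⱼ)

L_0(7.2) = (7.2 - 6)/(4 - 6) × (7.2 - 8)/(4 - 8) = -0.120000
L_1(7.2) = (7.2 - 4)/(6 - 4) × (7.2 - 8)/(6 - 8) = 0.640000
L_2(7.2) = (7.2 - 4)/(8 - 4) × (7.2 - 6)/(8 - 6) = 0.480000

P(7.2) = (-5)×L_0(7.2) + 14×L_1(7.2) + (-6)×L_2(7.2)
P(7.2) = 6.680000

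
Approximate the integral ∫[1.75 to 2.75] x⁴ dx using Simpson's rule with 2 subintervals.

f(x) = x⁴
a = 1.75, b = 2.75, n = 2
h = (b - a)/n = 0.500000

Simpson's rule: (h/3)[f(x₀) + 4f(x₁) + 2f(x₂) + ... + f(xₙ)]

x_0 = 1.7500, f(x_0) = 9.378906, coefficient = 1
x_1 = 2.2500, f(x_1) = 25.628906, coefficient = 4
x_2 = 2.7500, f(x_2) = 57.191406, coefficient = 1

I ≈ (0.500000/3) × 169.085938 = 28.180990
Exact value: 28.172656
Error: 0.008333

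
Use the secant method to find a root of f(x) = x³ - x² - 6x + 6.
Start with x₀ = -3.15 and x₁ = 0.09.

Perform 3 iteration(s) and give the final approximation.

f(x) = x³ - x² - 6x + 6
x₀ = -3.15, x₁ = 0.09

Secant formula: x_{n+1} = x_n - f(x_n)(x_n - x_{n-1})/(f(x_n) - f(x_{n-1}))

Iteration 1:
  f(-3.150000) = -16.278375
  f(0.090000) = 5.452629
  x_2 = 0.090000 - 5.452629×(0.090000 - (-3.150000))/(5.452629 - (-16.278375))
       = -0.722964
Iteration 2:
  f(0.090000) = 5.452629
  f(-0.722964) = 9.437230
  x_3 = -0.722964 - 9.437230×(-0.722964 - 0.090000)/(9.437230 - 5.452629)
       = 1.202480
Iteration 3:
  f(-0.722964) = 9.437230
  f(1.202480) = -0.922104
  x_4 = 1.202480 - (-0.922104)×(1.202480 - (-0.722964))/(-0.922104 - 9.437230)
       = 1.031093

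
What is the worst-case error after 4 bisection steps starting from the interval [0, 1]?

Bisection error bound: |error| ≤ (b-a)/2^n
|error| ≤ (1 - 0)/2^4 = 1/2^4
|error| ≤ 0.0625000000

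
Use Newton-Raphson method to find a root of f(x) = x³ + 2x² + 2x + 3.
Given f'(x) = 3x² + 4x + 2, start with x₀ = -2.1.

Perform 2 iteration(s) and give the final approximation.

f(x) = x³ + 2x² + 2x + 3
f'(x) = 3x² + 4x + 2
x₀ = -2.1

Newton-Raphson formula: x_{n+1} = x_n - f(x_n)/f'(x_n)

Iteration 1:
  f(-2.100000) = -1.641000
  f'(-2.100000) = 6.830000
  x_1 = -2.100000 - (-1.641000)/6.830000 = -1.859736
Iteration 2:
  f(-1.859736) = -0.234355
  f'(-1.859736) = 4.936913
  x_2 = -1.859736 - (-0.234355)/4.936913 = -1.812267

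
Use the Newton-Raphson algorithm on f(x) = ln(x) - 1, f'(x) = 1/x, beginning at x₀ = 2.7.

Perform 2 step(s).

f(x) = ln(x) - 1
f'(x) = 1/x
x₀ = 2.7

Newton-Raphson formula: x_{n+1} = x_n - f(x_n)/f'(x_n)

Iteration 1:
  f(2.700000) = -0.006748
  f'(2.700000) = 0.370370
  x_1 = 2.700000 - (-0.006748)/0.370370 = 2.718220
Iteration 2:
  f(2.718220) = -0.000023
  f'(2.718220) = 0.367888
  x_2 = 2.718220 - (-0.000023)/0.367888 = 2.718282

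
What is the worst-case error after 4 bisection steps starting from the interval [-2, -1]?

Bisection error bound: |error| ≤ (b-a)/2^n
|error| ≤ (-1 - (-2))/2^4 = 1/2^4
|error| ≤ 0.0625000000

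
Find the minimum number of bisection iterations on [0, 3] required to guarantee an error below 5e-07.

We need (b-a)/2^n ≤ 5e-07
(3 - 0)/2^n ≤ 5e-07
3/2^n ≤ 5e-07
2^n ≥ 6000000
n ≥ log₂(6000000) = 22.52
n ≥ 23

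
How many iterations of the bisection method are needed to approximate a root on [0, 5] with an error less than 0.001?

We need (b-a)/2^n ≤ 0.001
(5 - 0)/2^n ≤ 0.001
5/2^n ≤ 0.001
2^n ≥ 5000
n ≥ log₂(5000) = 12.29
n ≥ 13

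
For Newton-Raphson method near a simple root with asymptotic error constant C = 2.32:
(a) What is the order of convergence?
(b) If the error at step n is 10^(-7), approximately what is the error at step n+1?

(a) Newton-Raphson has quadratic (order 2) convergence near simple roots.
    This means |e_{n+1}| ≈ C|e_n|².

(b) With |e_n| = 10^(-7) and C = 2.32:
    |e_{n+1}| ≈ 2.32 × (10^(-7))² = 2.32 × 10^(-14)

(a) 2 (quadratic); (b) |e_{n+1}| ≈ 2.320e-14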